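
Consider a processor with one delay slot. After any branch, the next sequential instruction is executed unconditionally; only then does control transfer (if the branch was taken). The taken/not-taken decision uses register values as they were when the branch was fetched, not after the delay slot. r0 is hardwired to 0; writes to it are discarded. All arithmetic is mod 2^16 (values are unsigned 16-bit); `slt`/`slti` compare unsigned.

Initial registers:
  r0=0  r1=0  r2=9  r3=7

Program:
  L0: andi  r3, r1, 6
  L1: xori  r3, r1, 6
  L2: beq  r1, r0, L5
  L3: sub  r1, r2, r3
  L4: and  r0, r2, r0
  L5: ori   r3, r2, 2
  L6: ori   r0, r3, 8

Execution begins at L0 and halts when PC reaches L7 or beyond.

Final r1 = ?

PC=0  andi  r3, r1, 6        | r0=0 r1=0 r2=9 r3=0
PC=1  xori  r3, r1, 6        | r0=0 r1=0 r2=9 r3=6
PC=2  beq  r1, r0, L5        | r0=0 r1=0 r2=9 r3=6  [TAKEN]
PC=3  sub  r1, r2, r3        | r0=0 r1=3 r2=9 r3=6
PC=5  ori   r3, r2, 2        | r0=0 r1=3 r2=9 r3=11
PC=6  ori   r0, r3, 8        | r0=0 r1=3 r2=9 r3=11

3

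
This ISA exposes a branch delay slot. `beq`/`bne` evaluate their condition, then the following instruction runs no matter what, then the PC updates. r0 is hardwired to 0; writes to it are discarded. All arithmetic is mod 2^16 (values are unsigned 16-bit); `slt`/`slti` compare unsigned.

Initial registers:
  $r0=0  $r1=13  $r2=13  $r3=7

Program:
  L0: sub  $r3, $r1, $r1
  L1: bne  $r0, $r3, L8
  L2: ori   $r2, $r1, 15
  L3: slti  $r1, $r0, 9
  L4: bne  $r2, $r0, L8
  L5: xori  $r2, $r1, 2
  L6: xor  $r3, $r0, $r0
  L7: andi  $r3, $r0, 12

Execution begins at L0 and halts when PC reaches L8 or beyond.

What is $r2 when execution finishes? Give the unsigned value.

  step pc=0: sub  $r3, $r1, $r1  regs=(0,13,13,0)
  step pc=1: bne  $r0, $r3, L8  cond=F  regs=(0,13,13,0)
  step pc=2: ori   $r2, $r1, 15  regs=(0,13,15,0)
  step pc=3: slti  $r1, $r0, 9  regs=(0,1,15,0)
  step pc=4: bne  $r2, $r0, L8  cond=T  regs=(0,1,15,0)
  step pc=5: xori  $r2, $r1, 2  regs=(0,1,3,0)

3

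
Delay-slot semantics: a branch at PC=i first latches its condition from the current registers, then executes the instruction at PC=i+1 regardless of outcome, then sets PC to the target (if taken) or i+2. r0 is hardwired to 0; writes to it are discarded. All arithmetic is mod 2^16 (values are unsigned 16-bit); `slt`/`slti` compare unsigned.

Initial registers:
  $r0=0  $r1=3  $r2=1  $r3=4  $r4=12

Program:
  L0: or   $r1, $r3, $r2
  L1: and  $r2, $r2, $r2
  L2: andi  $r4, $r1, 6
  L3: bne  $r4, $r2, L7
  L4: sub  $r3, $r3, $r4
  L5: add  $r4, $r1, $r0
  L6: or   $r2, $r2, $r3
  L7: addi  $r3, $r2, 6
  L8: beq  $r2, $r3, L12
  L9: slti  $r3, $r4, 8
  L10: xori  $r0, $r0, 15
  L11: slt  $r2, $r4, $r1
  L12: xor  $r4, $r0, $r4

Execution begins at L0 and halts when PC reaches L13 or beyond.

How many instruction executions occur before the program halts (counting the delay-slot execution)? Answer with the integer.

11

#0 or   $r1, $r3, $r2 ; 0/5/1/4/12
#1 and  $r2, $r2, $r2 ; 0/5/1/4/12
#2 andi  $r4, $r1, 6 ; 0/5/1/4/4
#3 bne  $r4, $r2, L7 ; 0/5/1/4/4 ; →target
#4 sub  $r3, $r3, $r4 ; 0/5/1/0/4
#7 addi  $r3, $r2, 6 ; 0/5/1/7/4
#8 beq  $r2, $r3, L12 ; 0/5/1/7/4 ; →fallthru
#9 slti  $r3, $r4, 8 ; 0/5/1/1/4
#10 xori  $r0, $r0, 15 ; 0/5/1/1/4
#11 slt  $r2, $r4, $r1 ; 0/5/1/1/4
#12 xor  $r4, $r0, $r4 ; 0/5/1/1/4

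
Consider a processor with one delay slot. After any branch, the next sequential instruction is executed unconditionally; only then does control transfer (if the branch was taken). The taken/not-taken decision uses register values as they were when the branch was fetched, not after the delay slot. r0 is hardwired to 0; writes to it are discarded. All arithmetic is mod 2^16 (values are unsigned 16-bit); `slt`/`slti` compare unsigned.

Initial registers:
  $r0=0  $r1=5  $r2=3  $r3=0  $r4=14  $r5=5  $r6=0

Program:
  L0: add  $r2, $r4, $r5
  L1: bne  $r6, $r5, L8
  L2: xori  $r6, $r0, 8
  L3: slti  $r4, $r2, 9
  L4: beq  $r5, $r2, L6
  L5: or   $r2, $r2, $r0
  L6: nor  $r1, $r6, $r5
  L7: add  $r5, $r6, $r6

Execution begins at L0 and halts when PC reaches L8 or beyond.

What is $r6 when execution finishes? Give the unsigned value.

PC=0  add  $r2, $r4, $r5     | $r0=0 $r1=5 $r2=19 $r3=0 $r4=14 $r5=5 $r6=0
PC=1  bne  $r6, $r5, L8      | $r0=0 $r1=5 $r2=19 $r3=0 $r4=14 $r5=5 $r6=0  [TAKEN]
PC=2  xori  $r6, $r0, 8      | $r0=0 $r1=5 $r2=19 $r3=0 $r4=14 $r5=5 $r6=8

8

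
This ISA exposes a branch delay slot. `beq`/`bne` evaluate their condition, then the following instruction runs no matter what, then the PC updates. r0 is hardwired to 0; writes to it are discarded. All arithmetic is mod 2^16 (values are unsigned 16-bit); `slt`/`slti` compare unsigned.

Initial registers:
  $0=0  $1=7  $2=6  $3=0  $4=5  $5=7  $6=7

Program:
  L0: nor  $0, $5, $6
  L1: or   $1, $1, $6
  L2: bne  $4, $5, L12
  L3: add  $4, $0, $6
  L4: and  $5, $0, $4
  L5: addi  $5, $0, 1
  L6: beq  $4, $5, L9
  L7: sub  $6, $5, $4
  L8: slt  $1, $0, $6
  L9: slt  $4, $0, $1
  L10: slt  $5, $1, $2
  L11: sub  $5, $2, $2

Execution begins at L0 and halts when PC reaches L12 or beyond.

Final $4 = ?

[0] nor  $0, $5, $6  →  {$0:0, $1:7, $2:6, $3:0, $4:5, $5:7, $6:7}
[1] or   $1, $1, $6  →  {$0:0, $1:7, $2:6, $3:0, $4:5, $5:7, $6:7}
[2] bne  $4, $5, L12  →  {$0:0, $1:7, $2:6, $3:0, $4:5, $5:7, $6:7}  ⟨branch taken⟩
[3] add  $4, $0, $6  →  {$0:0, $1:7, $2:6, $3:0, $4:7, $5:7, $6:7}

7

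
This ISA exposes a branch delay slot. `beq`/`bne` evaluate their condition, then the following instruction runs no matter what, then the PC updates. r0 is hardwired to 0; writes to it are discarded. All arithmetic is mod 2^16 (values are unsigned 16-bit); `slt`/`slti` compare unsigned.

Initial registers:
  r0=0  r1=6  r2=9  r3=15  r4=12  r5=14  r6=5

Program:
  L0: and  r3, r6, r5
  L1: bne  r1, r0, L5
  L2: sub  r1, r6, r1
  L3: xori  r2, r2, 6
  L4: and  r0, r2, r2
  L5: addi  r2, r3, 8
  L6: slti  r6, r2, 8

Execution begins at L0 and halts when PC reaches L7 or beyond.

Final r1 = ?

65535

  step pc=0: and  r3, r6, r5  regs=(0,6,9,4,12,14,5)
  step pc=1: bne  r1, r0, L5  cond=T  regs=(0,6,9,4,12,14,5)
  step pc=2: sub  r1, r6, r1  regs=(0,65535,9,4,12,14,5)
  step pc=5: addi  r2, r3, 8  regs=(0,65535,12,4,12,14,5)
  step pc=6: slti  r6, r2, 8  regs=(0,65535,12,4,12,14,0)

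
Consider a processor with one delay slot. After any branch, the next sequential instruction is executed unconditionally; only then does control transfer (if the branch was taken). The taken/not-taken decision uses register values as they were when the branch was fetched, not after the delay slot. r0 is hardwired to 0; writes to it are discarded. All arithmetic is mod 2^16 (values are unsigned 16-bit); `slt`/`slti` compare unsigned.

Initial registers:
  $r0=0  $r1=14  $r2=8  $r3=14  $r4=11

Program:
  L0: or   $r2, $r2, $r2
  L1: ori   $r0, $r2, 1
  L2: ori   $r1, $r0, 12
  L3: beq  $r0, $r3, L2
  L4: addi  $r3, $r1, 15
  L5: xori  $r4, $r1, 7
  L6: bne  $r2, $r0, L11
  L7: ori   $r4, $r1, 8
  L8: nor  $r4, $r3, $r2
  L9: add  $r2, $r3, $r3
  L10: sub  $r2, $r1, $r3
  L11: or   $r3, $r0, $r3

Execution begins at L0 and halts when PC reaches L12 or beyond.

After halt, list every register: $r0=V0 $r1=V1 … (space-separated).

$r0=0 $r1=12 $r2=8 $r3=27 $r4=12

[0] or   $r2, $r2, $r2  →  {$r0:0, $r1:14, $r2:8, $r3:14, $r4:11}
[1] ori   $r0, $r2, 1  →  {$r0:0, $r1:14, $r2:8, $r3:14, $r4:11}
[2] ori   $r1, $r0, 12  →  {$r0:0, $r1:12, $r2:8, $r3:14, $r4:11}
[3] beq  $r0, $r3, L2  →  {$r0:0, $r1:12, $r2:8, $r3:14, $r4:11}  ⟨branch fallthrough⟩
[4] addi  $r3, $r1, 15  →  {$r0:0, $r1:12, $r2:8, $r3:27, $r4:11}
[5] xori  $r4, $r1, 7  →  {$r0:0, $r1:12, $r2:8, $r3:27, $r4:11}
[6] bne  $r2, $r0, L11  →  {$r0:0, $r1:12, $r2:8, $r3:27, $r4:11}  ⟨branch taken⟩
[7] ori   $r4, $r1, 8  →  {$r0:0, $r1:12, $r2:8, $r3:27, $r4:12}
[11] or   $r3, $r0, $r3  →  {$r0:0, $r1:12, $r2:8, $r3:27, $r4:12}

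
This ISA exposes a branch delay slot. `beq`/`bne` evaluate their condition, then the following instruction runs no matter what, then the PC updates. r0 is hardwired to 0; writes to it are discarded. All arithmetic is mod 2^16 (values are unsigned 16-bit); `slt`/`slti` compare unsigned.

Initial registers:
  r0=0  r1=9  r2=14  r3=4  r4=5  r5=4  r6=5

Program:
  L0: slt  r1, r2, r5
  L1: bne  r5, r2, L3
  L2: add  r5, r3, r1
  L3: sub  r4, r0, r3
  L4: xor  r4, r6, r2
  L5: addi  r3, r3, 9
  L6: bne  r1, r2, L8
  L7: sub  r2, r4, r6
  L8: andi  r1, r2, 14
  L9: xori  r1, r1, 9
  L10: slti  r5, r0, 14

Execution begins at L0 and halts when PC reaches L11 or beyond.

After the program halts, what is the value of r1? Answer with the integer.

[0] slt  r1, r2, r5  →  {r0:0, r1:0, r2:14, r3:4, r4:5, r5:4, r6:5}
[1] bne  r5, r2, L3  →  {r0:0, r1:0, r2:14, r3:4, r4:5, r5:4, r6:5}  ⟨branch taken⟩
[2] add  r5, r3, r1  →  {r0:0, r1:0, r2:14, r3:4, r4:5, r5:4, r6:5}
[3] sub  r4, r0, r3  →  {r0:0, r1:0, r2:14, r3:4, r4:65532, r5:4, r6:5}
[4] xor  r4, r6, r2  →  {r0:0, r1:0, r2:14, r3:4, r4:11, r5:4, r6:5}
[5] addi  r3, r3, 9  →  {r0:0, r1:0, r2:14, r3:13, r4:11, r5:4, r6:5}
[6] bne  r1, r2, L8  →  {r0:0, r1:0, r2:14, r3:13, r4:11, r5:4, r6:5}  ⟨branch taken⟩
[7] sub  r2, r4, r6  →  {r0:0, r1:0, r2:6, r3:13, r4:11, r5:4, r6:5}
[8] andi  r1, r2, 14  →  {r0:0, r1:6, r2:6, r3:13, r4:11, r5:4, r6:5}
[9] xori  r1, r1, 9  →  {r0:0, r1:15, r2:6, r3:13, r4:11, r5:4, r6:5}
[10] slti  r5, r0, 14  →  {r0:0, r1:15, r2:6, r3:13, r4:11, r5:1, r6:5}

15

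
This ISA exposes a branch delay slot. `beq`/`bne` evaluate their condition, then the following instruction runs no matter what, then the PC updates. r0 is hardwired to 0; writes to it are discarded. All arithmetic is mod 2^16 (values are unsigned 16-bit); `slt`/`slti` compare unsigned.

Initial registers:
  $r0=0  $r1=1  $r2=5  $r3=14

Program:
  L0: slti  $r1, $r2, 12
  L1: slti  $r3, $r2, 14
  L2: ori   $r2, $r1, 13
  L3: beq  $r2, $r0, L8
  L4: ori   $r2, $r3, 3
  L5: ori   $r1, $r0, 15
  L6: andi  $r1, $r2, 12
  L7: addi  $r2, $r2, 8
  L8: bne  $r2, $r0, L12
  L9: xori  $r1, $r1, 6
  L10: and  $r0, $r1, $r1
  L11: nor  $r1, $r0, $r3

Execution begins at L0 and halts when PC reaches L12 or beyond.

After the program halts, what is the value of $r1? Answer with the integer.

6

[0] slti  $r1, $r2, 12  →  {$r0:0, $r1:1, $r2:5, $r3:14}
[1] slti  $r3, $r2, 14  →  {$r0:0, $r1:1, $r2:5, $r3:1}
[2] ori   $r2, $r1, 13  →  {$r0:0, $r1:1, $r2:13, $r3:1}
[3] beq  $r2, $r0, L8  →  {$r0:0, $r1:1, $r2:13, $r3:1}  ⟨branch fallthrough⟩
[4] ori   $r2, $r3, 3  →  {$r0:0, $r1:1, $r2:3, $r3:1}
[5] ori   $r1, $r0, 15  →  {$r0:0, $r1:15, $r2:3, $r3:1}
[6] andi  $r1, $r2, 12  →  {$r0:0, $r1:0, $r2:3, $r3:1}
[7] addi  $r2, $r2, 8  →  {$r0:0, $r1:0, $r2:11, $r3:1}
[8] bne  $r2, $r0, L12  →  {$r0:0, $r1:0, $r2:11, $r3:1}  ⟨branch taken⟩
[9] xori  $r1, $r1, 6  →  {$r0:0, $r1:6, $r2:11, $r3:1}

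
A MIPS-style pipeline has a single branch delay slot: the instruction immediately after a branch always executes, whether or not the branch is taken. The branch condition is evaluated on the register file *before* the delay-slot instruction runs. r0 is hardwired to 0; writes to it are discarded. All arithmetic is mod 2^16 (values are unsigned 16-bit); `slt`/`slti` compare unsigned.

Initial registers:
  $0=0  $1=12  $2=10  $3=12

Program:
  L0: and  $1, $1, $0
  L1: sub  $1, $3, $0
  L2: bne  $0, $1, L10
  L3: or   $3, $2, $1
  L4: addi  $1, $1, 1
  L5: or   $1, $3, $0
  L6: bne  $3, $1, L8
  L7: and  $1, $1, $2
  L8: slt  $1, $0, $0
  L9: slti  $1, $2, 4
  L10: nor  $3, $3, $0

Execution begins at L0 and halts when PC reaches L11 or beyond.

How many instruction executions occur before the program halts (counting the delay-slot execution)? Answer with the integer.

5

#0 and  $1, $1, $0 ; 0/0/10/12
#1 sub  $1, $3, $0 ; 0/12/10/12
#2 bne  $0, $1, L10 ; 0/12/10/12 ; →target
#3 or   $3, $2, $1 ; 0/12/10/14
#10 nor  $3, $3, $0 ; 0/12/10/65521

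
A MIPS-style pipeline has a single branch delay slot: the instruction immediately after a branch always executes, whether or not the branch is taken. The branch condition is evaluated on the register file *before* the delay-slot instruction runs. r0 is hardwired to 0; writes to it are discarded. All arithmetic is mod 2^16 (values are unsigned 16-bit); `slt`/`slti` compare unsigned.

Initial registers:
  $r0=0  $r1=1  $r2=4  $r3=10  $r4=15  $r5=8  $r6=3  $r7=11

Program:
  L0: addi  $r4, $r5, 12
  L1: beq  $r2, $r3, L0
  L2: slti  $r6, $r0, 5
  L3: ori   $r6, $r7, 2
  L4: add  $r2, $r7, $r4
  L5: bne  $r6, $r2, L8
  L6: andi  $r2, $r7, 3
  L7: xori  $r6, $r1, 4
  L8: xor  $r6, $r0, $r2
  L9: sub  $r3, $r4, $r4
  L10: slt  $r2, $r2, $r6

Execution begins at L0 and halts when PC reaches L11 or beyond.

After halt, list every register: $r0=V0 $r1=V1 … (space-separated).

  step pc=0: addi  $r4, $r5, 12  regs=(0,1,4,10,20,8,3,11)
  step pc=1: beq  $r2, $r3, L0  cond=F  regs=(0,1,4,10,20,8,3,11)
  step pc=2: slti  $r6, $r0, 5  regs=(0,1,4,10,20,8,1,11)
  step pc=3: ori   $r6, $r7, 2  regs=(0,1,4,10,20,8,11,11)
  step pc=4: add  $r2, $r7, $r4  regs=(0,1,31,10,20,8,11,11)
  step pc=5: bne  $r6, $r2, L8  cond=T  regs=(0,1,31,10,20,8,11,11)
  step pc=6: andi  $r2, $r7, 3  regs=(0,1,3,10,20,8,11,11)
  step pc=8: xor  $r6, $r0, $r2  regs=(0,1,3,10,20,8,3,11)
  step pc=9: sub  $r3, $r4, $r4  regs=(0,1,3,0,20,8,3,11)
  step pc=10: slt  $r2, $r2, $r6  regs=(0,1,0,0,20,8,3,11)

$r0=0 $r1=1 $r2=0 $r3=0 $r4=20 $r5=8 $r6=3 $r7=11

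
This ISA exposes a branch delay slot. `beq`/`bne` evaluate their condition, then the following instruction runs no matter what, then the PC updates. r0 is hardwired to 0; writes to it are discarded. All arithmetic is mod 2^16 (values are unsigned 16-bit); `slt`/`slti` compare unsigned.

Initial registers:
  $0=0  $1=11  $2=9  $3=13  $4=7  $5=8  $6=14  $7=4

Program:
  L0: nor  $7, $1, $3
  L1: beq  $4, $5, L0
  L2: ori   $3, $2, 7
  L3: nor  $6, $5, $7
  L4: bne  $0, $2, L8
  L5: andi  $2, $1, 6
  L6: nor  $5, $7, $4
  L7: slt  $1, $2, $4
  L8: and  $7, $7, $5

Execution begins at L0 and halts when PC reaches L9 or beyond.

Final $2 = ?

  step pc=0: nor  $7, $1, $3  regs=(0,11,9,13,7,8,14,65520)
  step pc=1: beq  $4, $5, L0  cond=F  regs=(0,11,9,13,7,8,14,65520)
  step pc=2: ori   $3, $2, 7  regs=(0,11,9,15,7,8,14,65520)
  step pc=3: nor  $6, $5, $7  regs=(0,11,9,15,7,8,7,65520)
  step pc=4: bne  $0, $2, L8  cond=T  regs=(0,11,9,15,7,8,7,65520)
  step pc=5: andi  $2, $1, 6  regs=(0,11,2,15,7,8,7,65520)
  step pc=8: and  $7, $7, $5  regs=(0,11,2,15,7,8,7,0)

2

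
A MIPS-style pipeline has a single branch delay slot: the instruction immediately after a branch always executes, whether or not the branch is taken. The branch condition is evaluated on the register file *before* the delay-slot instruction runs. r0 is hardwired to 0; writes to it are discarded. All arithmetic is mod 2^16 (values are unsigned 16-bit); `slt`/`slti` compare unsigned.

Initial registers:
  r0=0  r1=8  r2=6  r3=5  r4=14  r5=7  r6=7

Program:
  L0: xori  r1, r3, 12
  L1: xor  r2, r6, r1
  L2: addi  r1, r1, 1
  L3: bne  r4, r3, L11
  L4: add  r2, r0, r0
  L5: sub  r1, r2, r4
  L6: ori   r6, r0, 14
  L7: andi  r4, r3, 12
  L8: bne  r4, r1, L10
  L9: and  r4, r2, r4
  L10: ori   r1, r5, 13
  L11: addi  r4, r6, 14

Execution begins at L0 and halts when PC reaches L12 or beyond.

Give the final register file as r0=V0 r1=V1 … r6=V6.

[0] xori  r1, r3, 12  →  {r0:0, r1:9, r2:6, r3:5, r4:14, r5:7, r6:7}
[1] xor  r2, r6, r1  →  {r0:0, r1:9, r2:14, r3:5, r4:14, r5:7, r6:7}
[2] addi  r1, r1, 1  →  {r0:0, r1:10, r2:14, r3:5, r4:14, r5:7, r6:7}
[3] bne  r4, r3, L11  →  {r0:0, r1:10, r2:14, r3:5, r4:14, r5:7, r6:7}  ⟨branch taken⟩
[4] add  r2, r0, r0  →  {r0:0, r1:10, r2:0, r3:5, r4:14, r5:7, r6:7}
[11] addi  r4, r6, 14  →  {r0:0, r1:10, r2:0, r3:5, r4:21, r5:7, r6:7}

r0=0 r1=10 r2=0 r3=5 r4=21 r5=7 r6=7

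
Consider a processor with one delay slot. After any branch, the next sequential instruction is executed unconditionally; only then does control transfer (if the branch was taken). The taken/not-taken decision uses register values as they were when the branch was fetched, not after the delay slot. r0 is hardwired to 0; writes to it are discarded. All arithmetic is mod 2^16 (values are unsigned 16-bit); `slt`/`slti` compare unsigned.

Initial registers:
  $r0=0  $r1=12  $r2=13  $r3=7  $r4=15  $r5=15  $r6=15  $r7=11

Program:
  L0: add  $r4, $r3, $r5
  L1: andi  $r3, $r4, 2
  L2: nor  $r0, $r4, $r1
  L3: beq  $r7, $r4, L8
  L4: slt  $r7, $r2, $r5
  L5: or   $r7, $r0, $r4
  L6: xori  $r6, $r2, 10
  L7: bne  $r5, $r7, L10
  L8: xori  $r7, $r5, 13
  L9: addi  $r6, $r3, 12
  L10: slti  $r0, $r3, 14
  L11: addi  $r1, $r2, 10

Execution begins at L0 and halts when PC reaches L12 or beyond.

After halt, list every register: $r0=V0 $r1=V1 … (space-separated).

  step pc=0: add  $r4, $r3, $r5  regs=(0,12,13,7,22,15,15,11)
  step pc=1: andi  $r3, $r4, 2  regs=(0,12,13,2,22,15,15,11)
  step pc=2: nor  $r0, $r4, $r1  regs=(0,12,13,2,22,15,15,11)
  step pc=3: beq  $r7, $r4, L8  cond=F  regs=(0,12,13,2,22,15,15,11)
  step pc=4: slt  $r7, $r2, $r5  regs=(0,12,13,2,22,15,15,1)
  step pc=5: or   $r7, $r0, $r4  regs=(0,12,13,2,22,15,15,22)
  step pc=6: xori  $r6, $r2, 10  regs=(0,12,13,2,22,15,7,22)
  step pc=7: bne  $r5, $r7, L10  cond=T  regs=(0,12,13,2,22,15,7,22)
  step pc=8: xori  $r7, $r5, 13  regs=(0,12,13,2,22,15,7,2)
  step pc=10: slti  $r0, $r3, 14  regs=(0,12,13,2,22,15,7,2)
  step pc=11: addi  $r1, $r2, 10  regs=(0,23,13,2,22,15,7,2)

$r0=0 $r1=23 $r2=13 $r3=2 $r4=22 $r5=15 $r6=7 $r7=2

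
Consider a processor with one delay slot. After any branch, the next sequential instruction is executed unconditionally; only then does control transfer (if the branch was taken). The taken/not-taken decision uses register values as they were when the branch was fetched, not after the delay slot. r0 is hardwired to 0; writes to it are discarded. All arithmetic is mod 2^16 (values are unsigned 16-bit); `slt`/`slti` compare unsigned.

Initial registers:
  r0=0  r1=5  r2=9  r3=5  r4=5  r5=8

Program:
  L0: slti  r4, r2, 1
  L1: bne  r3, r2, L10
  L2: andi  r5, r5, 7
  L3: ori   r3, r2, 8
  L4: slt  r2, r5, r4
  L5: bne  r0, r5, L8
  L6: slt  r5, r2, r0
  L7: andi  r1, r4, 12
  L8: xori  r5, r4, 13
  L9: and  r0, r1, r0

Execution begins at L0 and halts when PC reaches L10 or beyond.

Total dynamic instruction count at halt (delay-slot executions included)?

PC=0  slti  r4, r2, 1        | r0=0 r1=5 r2=9 r3=5 r4=0 r5=8
PC=1  bne  r3, r2, L10       | r0=0 r1=5 r2=9 r3=5 r4=0 r5=8  [TAKEN]
PC=2  andi  r5, r5, 7        | r0=0 r1=5 r2=9 r3=5 r4=0 r5=0

3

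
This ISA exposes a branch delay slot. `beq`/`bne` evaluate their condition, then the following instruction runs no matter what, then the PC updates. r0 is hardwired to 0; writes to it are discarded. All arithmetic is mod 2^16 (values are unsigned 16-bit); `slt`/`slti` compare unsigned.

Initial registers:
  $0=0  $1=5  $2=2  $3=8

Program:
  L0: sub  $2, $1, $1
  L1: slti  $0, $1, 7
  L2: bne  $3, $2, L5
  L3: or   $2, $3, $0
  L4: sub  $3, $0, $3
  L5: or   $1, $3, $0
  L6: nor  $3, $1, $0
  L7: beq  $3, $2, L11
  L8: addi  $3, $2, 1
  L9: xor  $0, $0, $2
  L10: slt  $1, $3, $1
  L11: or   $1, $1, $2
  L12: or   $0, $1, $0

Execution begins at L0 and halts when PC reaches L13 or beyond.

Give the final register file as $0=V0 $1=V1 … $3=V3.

$0=0 $1=8 $2=8 $3=9

#0 sub  $2, $1, $1 ; 0/5/0/8
#1 slti  $0, $1, 7 ; 0/5/0/8
#2 bne  $3, $2, L5 ; 0/5/0/8 ; →target
#3 or   $2, $3, $0 ; 0/5/8/8
#5 or   $1, $3, $0 ; 0/8/8/8
#6 nor  $3, $1, $0 ; 0/8/8/65527
#7 beq  $3, $2, L11 ; 0/8/8/65527 ; →fallthru
#8 addi  $3, $2, 1 ; 0/8/8/9
#9 xor  $0, $0, $2 ; 0/8/8/9
#10 slt  $1, $3, $1 ; 0/0/8/9
#11 or   $1, $1, $2 ; 0/8/8/9
#12 or   $0, $1, $0 ; 0/8/8/9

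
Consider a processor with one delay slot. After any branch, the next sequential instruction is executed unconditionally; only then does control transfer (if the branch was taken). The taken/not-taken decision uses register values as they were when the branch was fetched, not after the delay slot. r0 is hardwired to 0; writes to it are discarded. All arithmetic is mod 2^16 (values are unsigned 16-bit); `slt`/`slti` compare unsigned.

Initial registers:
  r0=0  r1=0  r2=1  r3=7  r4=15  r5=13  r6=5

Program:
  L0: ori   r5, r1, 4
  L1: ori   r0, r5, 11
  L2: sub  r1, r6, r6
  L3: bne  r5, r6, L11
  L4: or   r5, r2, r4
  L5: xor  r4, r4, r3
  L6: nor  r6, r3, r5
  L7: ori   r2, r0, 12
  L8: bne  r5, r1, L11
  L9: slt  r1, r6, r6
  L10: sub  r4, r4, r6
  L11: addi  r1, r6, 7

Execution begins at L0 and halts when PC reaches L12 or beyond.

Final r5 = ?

15

#0 ori   r5, r1, 4 ; 0/0/1/7/15/4/5
#1 ori   r0, r5, 11 ; 0/0/1/7/15/4/5
#2 sub  r1, r6, r6 ; 0/0/1/7/15/4/5
#3 bne  r5, r6, L11 ; 0/0/1/7/15/4/5 ; →target
#4 or   r5, r2, r4 ; 0/0/1/7/15/15/5
#11 addi  r1, r6, 7 ; 0/12/1/7/15/15/5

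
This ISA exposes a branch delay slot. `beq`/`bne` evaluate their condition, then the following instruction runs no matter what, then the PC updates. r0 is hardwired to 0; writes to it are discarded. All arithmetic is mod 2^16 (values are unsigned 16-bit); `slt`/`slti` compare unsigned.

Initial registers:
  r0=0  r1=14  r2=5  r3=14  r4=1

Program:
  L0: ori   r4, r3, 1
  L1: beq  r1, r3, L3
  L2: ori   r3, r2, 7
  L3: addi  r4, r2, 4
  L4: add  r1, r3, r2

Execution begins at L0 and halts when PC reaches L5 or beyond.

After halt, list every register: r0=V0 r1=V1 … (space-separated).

r0=0 r1=12 r2=5 r3=7 r4=9

  step pc=0: ori   r4, r3, 1  regs=(0,14,5,14,15)
  step pc=1: beq  r1, r3, L3  cond=T  regs=(0,14,5,14,15)
  step pc=2: ori   r3, r2, 7  regs=(0,14,5,7,15)
  step pc=3: addi  r4, r2, 4  regs=(0,14,5,7,9)
  step pc=4: add  r1, r3, r2  regs=(0,12,5,7,9)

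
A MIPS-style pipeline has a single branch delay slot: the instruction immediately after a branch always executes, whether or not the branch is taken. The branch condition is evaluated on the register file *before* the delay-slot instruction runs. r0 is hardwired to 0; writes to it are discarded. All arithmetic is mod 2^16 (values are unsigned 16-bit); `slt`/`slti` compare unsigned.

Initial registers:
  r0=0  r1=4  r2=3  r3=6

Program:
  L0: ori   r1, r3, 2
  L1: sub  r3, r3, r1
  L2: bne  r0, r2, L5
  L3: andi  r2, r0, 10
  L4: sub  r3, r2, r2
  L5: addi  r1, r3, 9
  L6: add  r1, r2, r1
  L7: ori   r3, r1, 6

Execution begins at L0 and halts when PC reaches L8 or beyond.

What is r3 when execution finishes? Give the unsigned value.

15

  step pc=0: ori   r1, r3, 2  regs=(0,6,3,6)
  step pc=1: sub  r3, r3, r1  regs=(0,6,3,0)
  step pc=2: bne  r0, r2, L5  cond=T  regs=(0,6,3,0)
  step pc=3: andi  r2, r0, 10  regs=(0,6,0,0)
  step pc=5: addi  r1, r3, 9  regs=(0,9,0,0)
  step pc=6: add  r1, r2, r1  regs=(0,9,0,0)
  step pc=7: ori   r3, r1, 6  regs=(0,9,0,15)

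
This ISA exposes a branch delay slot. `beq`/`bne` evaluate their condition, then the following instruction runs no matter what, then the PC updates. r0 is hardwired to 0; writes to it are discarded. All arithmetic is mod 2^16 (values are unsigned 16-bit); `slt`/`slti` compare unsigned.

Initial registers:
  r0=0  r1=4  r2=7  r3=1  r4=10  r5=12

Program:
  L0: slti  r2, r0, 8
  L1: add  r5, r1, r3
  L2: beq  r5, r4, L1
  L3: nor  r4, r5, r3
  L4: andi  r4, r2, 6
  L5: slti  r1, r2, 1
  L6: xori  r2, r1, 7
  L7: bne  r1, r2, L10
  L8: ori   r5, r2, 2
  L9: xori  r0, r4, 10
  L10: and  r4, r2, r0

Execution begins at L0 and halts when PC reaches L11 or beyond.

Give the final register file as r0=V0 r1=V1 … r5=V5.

r0=0 r1=0 r2=7 r3=1 r4=0 r5=7

#0 slti  r2, r0, 8 ; 0/4/1/1/10/12
#1 add  r5, r1, r3 ; 0/4/1/1/10/5
#2 beq  r5, r4, L1 ; 0/4/1/1/10/5 ; →fallthru
#3 nor  r4, r5, r3 ; 0/4/1/1/65530/5
#4 andi  r4, r2, 6 ; 0/4/1/1/0/5
#5 slti  r1, r2, 1 ; 0/0/1/1/0/5
#6 xori  r2, r1, 7 ; 0/0/7/1/0/5
#7 bne  r1, r2, L10 ; 0/0/7/1/0/5 ; →target
#8 ori   r5, r2, 2 ; 0/0/7/1/0/7
#10 and  r4, r2, r0 ; 0/0/7/1/0/7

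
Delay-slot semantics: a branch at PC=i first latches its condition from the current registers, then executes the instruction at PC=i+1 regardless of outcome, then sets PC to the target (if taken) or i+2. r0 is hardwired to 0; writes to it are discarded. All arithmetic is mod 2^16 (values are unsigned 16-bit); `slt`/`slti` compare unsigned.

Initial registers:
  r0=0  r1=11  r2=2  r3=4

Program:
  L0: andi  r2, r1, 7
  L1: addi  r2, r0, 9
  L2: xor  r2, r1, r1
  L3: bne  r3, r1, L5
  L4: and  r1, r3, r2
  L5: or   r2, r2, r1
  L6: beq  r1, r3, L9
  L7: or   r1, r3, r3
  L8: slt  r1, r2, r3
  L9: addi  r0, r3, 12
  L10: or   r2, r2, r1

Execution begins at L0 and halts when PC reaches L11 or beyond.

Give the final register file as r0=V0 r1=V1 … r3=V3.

r0=0 r1=1 r2=1 r3=4

  step pc=0: andi  r2, r1, 7  regs=(0,11,3,4)
  step pc=1: addi  r2, r0, 9  regs=(0,11,9,4)
  step pc=2: xor  r2, r1, r1  regs=(0,11,0,4)
  step pc=3: bne  r3, r1, L5  cond=T  regs=(0,11,0,4)
  step pc=4: and  r1, r3, r2  regs=(0,0,0,4)
  step pc=5: or   r2, r2, r1  regs=(0,0,0,4)
  step pc=6: beq  r1, r3, L9  cond=F  regs=(0,0,0,4)
  step pc=7: or   r1, r3, r3  regs=(0,4,0,4)
  step pc=8: slt  r1, r2, r3  regs=(0,1,0,4)
  step pc=9: addi  r0, r3, 12  regs=(0,1,0,4)
  step pc=10: or   r2, r2, r1  regs=(0,1,1,4)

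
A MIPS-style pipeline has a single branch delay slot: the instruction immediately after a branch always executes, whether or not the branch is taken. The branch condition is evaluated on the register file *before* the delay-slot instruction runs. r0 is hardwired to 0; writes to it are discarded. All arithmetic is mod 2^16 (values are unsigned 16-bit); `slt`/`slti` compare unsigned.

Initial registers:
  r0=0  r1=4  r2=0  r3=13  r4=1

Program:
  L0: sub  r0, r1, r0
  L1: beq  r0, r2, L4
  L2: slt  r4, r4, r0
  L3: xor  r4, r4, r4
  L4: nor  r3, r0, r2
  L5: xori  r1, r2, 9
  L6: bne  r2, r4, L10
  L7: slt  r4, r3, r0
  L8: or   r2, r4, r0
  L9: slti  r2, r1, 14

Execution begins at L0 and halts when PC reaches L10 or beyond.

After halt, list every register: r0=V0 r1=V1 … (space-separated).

  step pc=0: sub  r0, r1, r0  regs=(0,4,0,13,1)
  step pc=1: beq  r0, r2, L4  cond=T  regs=(0,4,0,13,1)
  step pc=2: slt  r4, r4, r0  regs=(0,4,0,13,0)
  step pc=4: nor  r3, r0, r2  regs=(0,4,0,65535,0)
  step pc=5: xori  r1, r2, 9  regs=(0,9,0,65535,0)
  step pc=6: bne  r2, r4, L10  cond=F  regs=(0,9,0,65535,0)
  step pc=7: slt  r4, r3, r0  regs=(0,9,0,65535,0)
  step pc=8: or   r2, r4, r0  regs=(0,9,0,65535,0)
  step pc=9: slti  r2, r1, 14  regs=(0,9,1,65535,0)

r0=0 r1=9 r2=1 r3=65535 r4=0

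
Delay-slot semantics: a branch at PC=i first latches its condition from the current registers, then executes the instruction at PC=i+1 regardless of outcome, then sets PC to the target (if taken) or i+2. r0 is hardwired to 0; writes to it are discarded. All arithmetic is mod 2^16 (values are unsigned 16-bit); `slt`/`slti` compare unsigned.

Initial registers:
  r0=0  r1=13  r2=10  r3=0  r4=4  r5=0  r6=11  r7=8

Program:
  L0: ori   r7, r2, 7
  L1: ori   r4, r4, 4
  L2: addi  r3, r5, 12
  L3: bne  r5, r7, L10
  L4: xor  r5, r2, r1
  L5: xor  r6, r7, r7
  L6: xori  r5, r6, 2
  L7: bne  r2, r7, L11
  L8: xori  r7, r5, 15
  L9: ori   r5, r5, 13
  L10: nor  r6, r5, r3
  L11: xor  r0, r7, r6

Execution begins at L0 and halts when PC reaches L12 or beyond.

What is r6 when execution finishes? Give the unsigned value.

65520

#0 ori   r7, r2, 7 ; 0/13/10/0/4/0/11/15
#1 ori   r4, r4, 4 ; 0/13/10/0/4/0/11/15
#2 addi  r3, r5, 12 ; 0/13/10/12/4/0/11/15
#3 bne  r5, r7, L10 ; 0/13/10/12/4/0/11/15 ; →target
#4 xor  r5, r2, r1 ; 0/13/10/12/4/7/11/15
#10 nor  r6, r5, r3 ; 0/13/10/12/4/7/65520/15
#11 xor  r0, r7, r6 ; 0/13/10/12/4/7/65520/15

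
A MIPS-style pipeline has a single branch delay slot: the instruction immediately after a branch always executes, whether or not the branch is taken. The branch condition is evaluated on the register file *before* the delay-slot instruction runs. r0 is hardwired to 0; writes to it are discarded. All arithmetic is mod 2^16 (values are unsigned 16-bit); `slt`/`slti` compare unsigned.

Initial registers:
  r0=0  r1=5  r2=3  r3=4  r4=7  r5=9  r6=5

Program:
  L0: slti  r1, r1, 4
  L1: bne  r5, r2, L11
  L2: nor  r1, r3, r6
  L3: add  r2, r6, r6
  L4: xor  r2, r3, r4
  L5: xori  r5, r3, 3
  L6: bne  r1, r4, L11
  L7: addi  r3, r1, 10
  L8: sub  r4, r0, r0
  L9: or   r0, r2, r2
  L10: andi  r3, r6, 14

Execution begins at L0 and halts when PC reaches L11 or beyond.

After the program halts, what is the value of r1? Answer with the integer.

65530

#0 slti  r1, r1, 4 ; 0/0/3/4/7/9/5
#1 bne  r5, r2, L11 ; 0/0/3/4/7/9/5 ; →target
#2 nor  r1, r3, r6 ; 0/65530/3/4/7/9/5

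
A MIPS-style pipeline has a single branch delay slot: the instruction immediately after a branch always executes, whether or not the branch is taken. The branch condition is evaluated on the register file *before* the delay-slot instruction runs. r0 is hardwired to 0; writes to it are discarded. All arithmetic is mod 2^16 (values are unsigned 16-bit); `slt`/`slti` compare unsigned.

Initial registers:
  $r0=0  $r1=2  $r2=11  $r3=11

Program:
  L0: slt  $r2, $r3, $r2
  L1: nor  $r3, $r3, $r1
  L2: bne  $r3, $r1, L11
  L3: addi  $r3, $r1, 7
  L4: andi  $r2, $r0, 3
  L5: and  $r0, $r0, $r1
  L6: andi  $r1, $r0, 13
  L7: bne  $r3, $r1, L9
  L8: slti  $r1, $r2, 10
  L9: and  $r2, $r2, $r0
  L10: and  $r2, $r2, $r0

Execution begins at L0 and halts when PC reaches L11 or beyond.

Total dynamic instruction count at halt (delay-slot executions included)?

4

[0] slt  $r2, $r3, $r2  →  {$r0:0, $r1:2, $r2:0, $r3:11}
[1] nor  $r3, $r3, $r1  →  {$r0:0, $r1:2, $r2:0, $r3:65524}
[2] bne  $r3, $r1, L11  →  {$r0:0, $r1:2, $r2:0, $r3:65524}  ⟨branch taken⟩
[3] addi  $r3, $r1, 7  →  {$r0:0, $r1:2, $r2:0, $r3:9}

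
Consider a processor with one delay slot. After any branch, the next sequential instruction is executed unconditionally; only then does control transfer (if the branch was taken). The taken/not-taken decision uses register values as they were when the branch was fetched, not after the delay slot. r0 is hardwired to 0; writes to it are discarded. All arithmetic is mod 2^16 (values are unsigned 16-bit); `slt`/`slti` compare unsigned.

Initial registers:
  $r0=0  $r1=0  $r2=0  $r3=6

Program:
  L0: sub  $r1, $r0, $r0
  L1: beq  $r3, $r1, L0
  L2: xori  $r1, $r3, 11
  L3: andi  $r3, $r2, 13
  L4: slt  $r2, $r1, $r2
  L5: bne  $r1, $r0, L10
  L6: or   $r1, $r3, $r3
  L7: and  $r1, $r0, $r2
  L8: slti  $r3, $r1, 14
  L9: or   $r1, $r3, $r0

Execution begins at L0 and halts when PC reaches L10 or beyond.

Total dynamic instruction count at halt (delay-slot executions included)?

7

[0] sub  $r1, $r0, $r0  →  {$r0:0, $r1:0, $r2:0, $r3:6}
[1] beq  $r3, $r1, L0  →  {$r0:0, $r1:0, $r2:0, $r3:6}  ⟨branch fallthrough⟩
[2] xori  $r1, $r3, 11  →  {$r0:0, $r1:13, $r2:0, $r3:6}
[3] andi  $r3, $r2, 13  →  {$r0:0, $r1:13, $r2:0, $r3:0}
[4] slt  $r2, $r1, $r2  →  {$r0:0, $r1:13, $r2:0, $r3:0}
[5] bne  $r1, $r0, L10  →  {$r0:0, $r1:13, $r2:0, $r3:0}  ⟨branch taken⟩
[6] or   $r1, $r3, $r3  →  {$r0:0, $r1:0, $r2:0, $r3:0}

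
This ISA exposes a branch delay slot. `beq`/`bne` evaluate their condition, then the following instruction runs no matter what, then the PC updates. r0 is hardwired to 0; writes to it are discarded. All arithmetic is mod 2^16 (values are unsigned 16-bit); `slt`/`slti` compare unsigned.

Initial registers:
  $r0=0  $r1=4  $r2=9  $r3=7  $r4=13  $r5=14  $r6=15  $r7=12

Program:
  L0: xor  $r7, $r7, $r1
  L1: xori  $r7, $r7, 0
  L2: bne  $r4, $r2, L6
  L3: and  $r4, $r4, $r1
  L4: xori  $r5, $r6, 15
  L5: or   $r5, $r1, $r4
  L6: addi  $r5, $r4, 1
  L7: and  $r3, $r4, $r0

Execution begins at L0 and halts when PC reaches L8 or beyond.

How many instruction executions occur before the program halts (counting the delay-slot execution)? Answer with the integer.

6

  step pc=0: xor  $r7, $r7, $r1  regs=(0,4,9,7,13,14,15,8)
  step pc=1: xori  $r7, $r7, 0  regs=(0,4,9,7,13,14,15,8)
  step pc=2: bne  $r4, $r2, L6  cond=T  regs=(0,4,9,7,13,14,15,8)
  step pc=3: and  $r4, $r4, $r1  regs=(0,4,9,7,4,14,15,8)
  step pc=6: addi  $r5, $r4, 1  regs=(0,4,9,7,4,5,15,8)
  step pc=7: and  $r3, $r4, $r0  regs=(0,4,9,0,4,5,15,8)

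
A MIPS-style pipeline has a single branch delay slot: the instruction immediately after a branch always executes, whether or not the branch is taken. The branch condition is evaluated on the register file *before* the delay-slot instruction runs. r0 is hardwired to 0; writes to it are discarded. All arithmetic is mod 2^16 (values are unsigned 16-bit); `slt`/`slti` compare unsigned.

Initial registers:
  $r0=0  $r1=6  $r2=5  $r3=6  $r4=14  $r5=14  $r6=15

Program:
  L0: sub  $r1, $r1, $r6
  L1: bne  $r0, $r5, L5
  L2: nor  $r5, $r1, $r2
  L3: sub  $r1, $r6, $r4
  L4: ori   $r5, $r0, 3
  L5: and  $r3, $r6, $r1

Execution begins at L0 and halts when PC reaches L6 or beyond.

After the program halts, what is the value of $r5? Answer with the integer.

8

PC=0  sub  $r1, $r1, $r6     | $r0=0 $r1=65527 $r2=5 $r3=6 $r4=14 $r5=14 $r6=15
PC=1  bne  $r0, $r5, L5      | $r0=0 $r1=65527 $r2=5 $r3=6 $r4=14 $r5=14 $r6=15  [TAKEN]
PC=2  nor  $r5, $r1, $r2     | $r0=0 $r1=65527 $r2=5 $r3=6 $r4=14 $r5=8 $r6=15
PC=5  and  $r3, $r6, $r1     | $r0=0 $r1=65527 $r2=5 $r3=7 $r4=14 $r5=8 $r6=15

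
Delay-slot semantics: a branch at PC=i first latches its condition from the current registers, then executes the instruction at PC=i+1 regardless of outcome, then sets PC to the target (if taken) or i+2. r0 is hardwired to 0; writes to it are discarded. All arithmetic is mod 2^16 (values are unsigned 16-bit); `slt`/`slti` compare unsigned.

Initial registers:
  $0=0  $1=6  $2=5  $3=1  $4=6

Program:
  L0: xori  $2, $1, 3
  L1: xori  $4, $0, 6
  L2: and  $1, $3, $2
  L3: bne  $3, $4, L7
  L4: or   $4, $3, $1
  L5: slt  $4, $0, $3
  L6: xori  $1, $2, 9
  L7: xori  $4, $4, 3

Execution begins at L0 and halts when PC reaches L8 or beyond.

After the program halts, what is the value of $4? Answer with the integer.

2

PC=0  xori  $2, $1, 3        | $0=0 $1=6 $2=5 $3=1 $4=6
PC=1  xori  $4, $0, 6        | $0=0 $1=6 $2=5 $3=1 $4=6
PC=2  and  $1, $3, $2        | $0=0 $1=1 $2=5 $3=1 $4=6
PC=3  bne  $3, $4, L7        | $0=0 $1=1 $2=5 $3=1 $4=6  [TAKEN]
PC=4  or   $4, $3, $1        | $0=0 $1=1 $2=5 $3=1 $4=1
PC=7  xori  $4, $4, 3        | $0=0 $1=1 $2=5 $3=1 $4=2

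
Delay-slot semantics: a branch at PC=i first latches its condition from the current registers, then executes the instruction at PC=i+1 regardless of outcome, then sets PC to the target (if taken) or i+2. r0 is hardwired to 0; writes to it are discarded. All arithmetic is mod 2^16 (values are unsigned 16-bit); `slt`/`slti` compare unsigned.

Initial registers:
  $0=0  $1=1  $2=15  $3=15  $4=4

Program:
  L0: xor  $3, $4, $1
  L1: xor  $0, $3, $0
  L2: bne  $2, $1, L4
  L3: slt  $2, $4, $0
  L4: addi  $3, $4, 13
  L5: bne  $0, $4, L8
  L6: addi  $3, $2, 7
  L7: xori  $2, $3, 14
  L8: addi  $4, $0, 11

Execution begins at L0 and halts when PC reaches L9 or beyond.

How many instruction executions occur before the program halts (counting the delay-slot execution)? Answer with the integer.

8

[0] xor  $3, $4, $1  →  {$0:0, $1:1, $2:15, $3:5, $4:4}
[1] xor  $0, $3, $0  →  {$0:0, $1:1, $2:15, $3:5, $4:4}
[2] bne  $2, $1, L4  →  {$0:0, $1:1, $2:15, $3:5, $4:4}  ⟨branch taken⟩
[3] slt  $2, $4, $0  →  {$0:0, $1:1, $2:0, $3:5, $4:4}
[4] addi  $3, $4, 13  →  {$0:0, $1:1, $2:0, $3:17, $4:4}
[5] bne  $0, $4, L8  →  {$0:0, $1:1, $2:0, $3:17, $4:4}  ⟨branch taken⟩
[6] addi  $3, $2, 7  →  {$0:0, $1:1, $2:0, $3:7, $4:4}
[8] addi  $4, $0, 11  →  {$0:0, $1:1, $2:0, $3:7, $4:11}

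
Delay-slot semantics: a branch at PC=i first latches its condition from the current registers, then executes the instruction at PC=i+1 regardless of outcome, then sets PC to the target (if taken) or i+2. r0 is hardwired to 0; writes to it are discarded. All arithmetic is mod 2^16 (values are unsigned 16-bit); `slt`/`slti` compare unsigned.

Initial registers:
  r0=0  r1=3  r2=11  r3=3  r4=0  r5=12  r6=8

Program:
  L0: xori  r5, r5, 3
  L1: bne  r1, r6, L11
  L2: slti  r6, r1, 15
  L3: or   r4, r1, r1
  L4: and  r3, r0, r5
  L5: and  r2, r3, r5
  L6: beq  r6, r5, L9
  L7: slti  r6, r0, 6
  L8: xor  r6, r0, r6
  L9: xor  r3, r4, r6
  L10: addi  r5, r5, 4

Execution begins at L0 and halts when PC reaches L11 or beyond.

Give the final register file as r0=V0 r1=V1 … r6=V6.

[0] xori  r5, r5, 3  →  {r0:0, r1:3, r2:11, r3:3, r4:0, r5:15, r6:8}
[1] bne  r1, r6, L11  →  {r0:0, r1:3, r2:11, r3:3, r4:0, r5:15, r6:8}  ⟨branch taken⟩
[2] slti  r6, r1, 15  →  {r0:0, r1:3, r2:11, r3:3, r4:0, r5:15, r6:1}

r0=0 r1=3 r2=11 r3=3 r4=0 r5=15 r6=1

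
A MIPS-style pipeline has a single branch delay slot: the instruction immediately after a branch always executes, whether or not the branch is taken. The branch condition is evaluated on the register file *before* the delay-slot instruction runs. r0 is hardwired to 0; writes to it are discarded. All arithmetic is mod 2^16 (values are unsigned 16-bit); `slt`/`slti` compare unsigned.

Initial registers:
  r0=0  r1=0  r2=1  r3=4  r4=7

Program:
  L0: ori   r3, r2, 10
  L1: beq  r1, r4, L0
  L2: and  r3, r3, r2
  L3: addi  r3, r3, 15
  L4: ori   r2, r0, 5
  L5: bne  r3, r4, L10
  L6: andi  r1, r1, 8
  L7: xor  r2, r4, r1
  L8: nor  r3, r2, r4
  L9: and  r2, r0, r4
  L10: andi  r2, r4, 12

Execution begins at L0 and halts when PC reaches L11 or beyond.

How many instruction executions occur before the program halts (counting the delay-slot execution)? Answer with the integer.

8

  step pc=0: ori   r3, r2, 10  regs=(0,0,1,11,7)
  step pc=1: beq  r1, r4, L0  cond=F  regs=(0,0,1,11,7)
  step pc=2: and  r3, r3, r2  regs=(0,0,1,1,7)
  step pc=3: addi  r3, r3, 15  regs=(0,0,1,16,7)
  step pc=4: ori   r2, r0, 5  regs=(0,0,5,16,7)
  step pc=5: bne  r3, r4, L10  cond=T  regs=(0,0,5,16,7)
  step pc=6: andi  r1, r1, 8  regs=(0,0,5,16,7)
  step pc=10: andi  r2, r4, 12  regs=(0,0,4,16,7)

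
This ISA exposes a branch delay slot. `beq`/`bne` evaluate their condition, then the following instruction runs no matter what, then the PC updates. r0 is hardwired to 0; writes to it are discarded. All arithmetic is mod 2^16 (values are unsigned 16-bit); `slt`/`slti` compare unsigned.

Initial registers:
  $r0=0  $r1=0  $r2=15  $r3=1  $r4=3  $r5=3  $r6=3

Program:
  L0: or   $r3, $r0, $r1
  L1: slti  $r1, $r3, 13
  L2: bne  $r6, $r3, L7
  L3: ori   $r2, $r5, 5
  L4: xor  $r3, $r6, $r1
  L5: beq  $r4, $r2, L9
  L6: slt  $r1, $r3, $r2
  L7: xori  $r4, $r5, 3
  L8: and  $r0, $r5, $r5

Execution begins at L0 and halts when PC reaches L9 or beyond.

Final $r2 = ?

[0] or   $r3, $r0, $r1  →  {$r0:0, $r1:0, $r2:15, $r3:0, $r4:3, $r5:3, $r6:3}
[1] slti  $r1, $r3, 13  →  {$r0:0, $r1:1, $r2:15, $r3:0, $r4:3, $r5:3, $r6:3}
[2] bne  $r6, $r3, L7  →  {$r0:0, $r1:1, $r2:15, $r3:0, $r4:3, $r5:3, $r6:3}  ⟨branch taken⟩
[3] ori   $r2, $r5, 5  →  {$r0:0, $r1:1, $r2:7, $r3:0, $r4:3, $r5:3, $r6:3}
[7] xori  $r4, $r5, 3  →  {$r0:0, $r1:1, $r2:7, $r3:0, $r4:0, $r5:3, $r6:3}
[8] and  $r0, $r5, $r5  →  {$r0:0, $r1:1, $r2:7, $r3:0, $r4:0, $r5:3, $r6:3}

7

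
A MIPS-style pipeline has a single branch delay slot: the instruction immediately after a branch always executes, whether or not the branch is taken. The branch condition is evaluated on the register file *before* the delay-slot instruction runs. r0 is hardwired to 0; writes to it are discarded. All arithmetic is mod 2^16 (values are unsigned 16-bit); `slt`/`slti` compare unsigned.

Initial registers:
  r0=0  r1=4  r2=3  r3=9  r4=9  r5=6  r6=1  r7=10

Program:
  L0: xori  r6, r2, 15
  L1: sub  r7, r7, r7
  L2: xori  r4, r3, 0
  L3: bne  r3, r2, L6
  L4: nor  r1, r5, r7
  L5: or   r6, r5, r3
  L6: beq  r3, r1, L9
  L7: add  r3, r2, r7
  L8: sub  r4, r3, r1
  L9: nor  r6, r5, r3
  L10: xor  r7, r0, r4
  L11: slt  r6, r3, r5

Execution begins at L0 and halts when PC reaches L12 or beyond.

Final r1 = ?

65529

  step pc=0: xori  r6, r2, 15  regs=(0,4,3,9,9,6,12,10)
  step pc=1: sub  r7, r7, r7  regs=(0,4,3,9,9,6,12,0)
  step pc=2: xori  r4, r3, 0  regs=(0,4,3,9,9,6,12,0)
  step pc=3: bne  r3, r2, L6  cond=T  regs=(0,4,3,9,9,6,12,0)
  step pc=4: nor  r1, r5, r7  regs=(0,65529,3,9,9,6,12,0)
  step pc=6: beq  r3, r1, L9  cond=F  regs=(0,65529,3,9,9,6,12,0)
  step pc=7: add  r3, r2, r7  regs=(0,65529,3,3,9,6,12,0)
  step pc=8: sub  r4, r3, r1  regs=(0,65529,3,3,10,6,12,0)
  step pc=9: nor  r6, r5, r3  regs=(0,65529,3,3,10,6,65528,0)
  step pc=10: xor  r7, r0, r4  regs=(0,65529,3,3,10,6,65528,10)
  step pc=11: slt  r6, r3, r5  regs=(0,65529,3,3,10,6,1,10)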